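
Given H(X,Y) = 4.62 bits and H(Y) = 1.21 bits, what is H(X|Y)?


H(X|Y) = H(X,Y) - H(Y) = 4.62 - 1.21 = 3.41

3.41 bits


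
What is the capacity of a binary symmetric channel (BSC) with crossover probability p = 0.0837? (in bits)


H(p) = -p*log2(p) - (1-p)*log2(1-p) = -0.0837*log2(0.0837) - 0.9163*log2(0.9163) = 0.299531 + 0.115553 = 0.4151. C = 1 - H(p) = 1 - 0.4151 = 0.5849

0.5849 bits


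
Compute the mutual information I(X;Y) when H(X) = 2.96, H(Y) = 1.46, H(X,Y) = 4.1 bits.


I(X;Y) = H(X) + H(Y) - H(X,Y) = 2.96 + 1.46 - 4.1 = 0.32

0.32 bits


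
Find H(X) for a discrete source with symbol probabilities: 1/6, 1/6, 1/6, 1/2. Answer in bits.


H = -sum(p_i * log2(p_i)). Terms: -(1/6)*log2(1/6) = 0.430827; -(1/6)*log2(1/6) = 0.430827; -(1/6)*log2(1/6) = 0.430827; -(1/2)*log2(1/2) = 0.500000. H = 0.430827 + 0.430827 + 0.430827 + 0.500000 = 1.7925

1.7925 bits


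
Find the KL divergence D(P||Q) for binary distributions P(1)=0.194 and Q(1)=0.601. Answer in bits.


KL = p*log2(p/q) + (1-p)*log2((1-p)/(1-q)) = 0.194*log2(0.194/0.601) + 0.806*log2(0.806/0.399) = 0.5011

0.5011 bits


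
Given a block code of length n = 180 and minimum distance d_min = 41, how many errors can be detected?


Detection capability = d_min - 1 = 41 - 1 = 40

40 errors


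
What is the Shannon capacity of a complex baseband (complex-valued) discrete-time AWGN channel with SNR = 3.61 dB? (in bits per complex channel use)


SNR_linear = 10^(3.61/10) = 2.2961; C = log2(1 + SNR_linear) = log2(1 + 2.2961) = 1.7208

1.7208 bits/channel use


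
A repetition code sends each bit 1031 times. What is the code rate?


Rate = k/n = 1/1031

1/1031


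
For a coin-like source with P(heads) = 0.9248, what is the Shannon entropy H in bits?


H = -p*log2(p) - (1-p)*log2(1-p). -0.9248*log2(0.9248) = 0.104305; -0.0752*log2(0.0752) = 0.280731. H = 0.104305 + 0.280731 = 0.385

0.385 bits


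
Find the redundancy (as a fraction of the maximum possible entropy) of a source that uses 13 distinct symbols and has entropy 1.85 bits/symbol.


H_max = log2(K) = log2(13) = 3.7004 bits/symbol. Redundancy = 1 - H/H_max = 1 - 1.85/3.7004 = 1 - 0.4999 = 0.5001

0.5001


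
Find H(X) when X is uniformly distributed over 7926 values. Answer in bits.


H = log2(n) = log2(7926) = 12.9524

12.9524 bits


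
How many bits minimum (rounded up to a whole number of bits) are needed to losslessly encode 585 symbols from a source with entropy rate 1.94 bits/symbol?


Minimum bits >= n * H = 585 * 1.94 = 1134.9, rounded up to a whole number of bits = 1135

1135 bits


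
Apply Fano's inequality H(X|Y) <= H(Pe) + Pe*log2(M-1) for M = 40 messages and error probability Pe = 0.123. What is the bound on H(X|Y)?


H(Pe) = -Pe*log2(Pe) - (1-Pe)*log2(1-Pe) = -0.123*log2(0.123) - 0.877*log2(0.877) = 0.371862 + 0.166061 = 0.5379. Pe*log2(M-1) = 0.123*log2(39) = 0.650104. Bound = H(Pe) + Pe*log2(M-1) = 0.371862 + 0.166061 + 0.650104 = 1.188

1.188 bits


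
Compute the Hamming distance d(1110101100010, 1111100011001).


Count differing positions: . . . ^ . . ^ ^ ^ ^ . ^ ^ = 7 differences

7


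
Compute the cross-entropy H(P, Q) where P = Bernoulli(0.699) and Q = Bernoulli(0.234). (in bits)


H(P,Q) = -p*log2(q) - (1-p)*log2(1-q). -0.699*log2(0.234) = 1.464698; -0.301*log2(0.766) = 0.115760. H(P,Q) = 1.464698 + 0.115760 = 1.5805

1.5805 bits


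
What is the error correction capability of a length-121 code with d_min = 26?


Correction capability = floor((d-1)/2) = floor((26-1)/2) = 12

12 errors


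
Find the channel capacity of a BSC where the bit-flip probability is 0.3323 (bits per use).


H(p) = -p*log2(p) - (1-p)*log2(1-p) = -0.3323*log2(0.3323) - 0.6677*log2(0.6677) = 0.528172 + 0.389088 = 0.9173. C = 1 - H(p) = 1 - 0.9173 = 0.0827

0.0827 bits


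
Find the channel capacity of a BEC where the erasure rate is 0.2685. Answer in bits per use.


C = 1 - epsilon = 1 - 0.2685 = 0.7315

0.7315 bits


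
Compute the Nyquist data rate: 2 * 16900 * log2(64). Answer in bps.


Rate = 2 * B * log2(M) = 2 * 16900 * 6.0 = 202800.0

202800.0 bps


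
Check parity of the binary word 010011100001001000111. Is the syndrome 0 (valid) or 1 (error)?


Syndrome = XOR of all bits = 0 XOR 1 XOR 0 XOR 0 XOR 1 XOR 1 XOR 1 XOR 0 XOR 0 XOR 0 XOR 0 XOR 1 XOR 0 XOR 0 XOR 1 XOR 0 XOR 0 XOR 0 XOR 1 XOR 1 XOR 1 = 1

1


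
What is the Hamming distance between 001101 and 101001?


Count differing positions: ^ . . ^ . . = 2 differences

2


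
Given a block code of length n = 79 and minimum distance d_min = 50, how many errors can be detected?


Detection capability = d_min - 1 = 50 - 1 = 49

49 errors


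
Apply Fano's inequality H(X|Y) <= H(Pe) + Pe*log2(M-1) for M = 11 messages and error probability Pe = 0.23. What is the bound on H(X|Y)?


H(Pe) = -Pe*log2(Pe) - (1-Pe)*log2(1-Pe) = -0.23*log2(0.23) - 0.77*log2(0.77) = 0.487668 + 0.290344 = 0.778. Pe*log2(M-1) = 0.23*log2(10) = 0.764043. Bound = H(Pe) + Pe*log2(M-1) = 0.487668 + 0.290344 + 0.764043 = 1.5421

1.5421 bits


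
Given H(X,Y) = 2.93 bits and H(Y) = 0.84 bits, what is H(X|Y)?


H(X|Y) = H(X,Y) - H(Y) = 2.93 - 0.84 = 2.09

2.09 bits


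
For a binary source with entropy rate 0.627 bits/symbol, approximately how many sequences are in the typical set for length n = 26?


log2|A_typical| = nH = 26 * 0.627 = 16.302, so |A_typical| ~ 2^16.302 = 8.080e+04

8.080e+04


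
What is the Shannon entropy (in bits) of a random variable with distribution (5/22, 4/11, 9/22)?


H = -sum(p_i * log2(p_i)). Terms: -(5/22)*log2(5/22) = 0.485796; -(4/11)*log2(4/11) = 0.530702; -(9/22)*log2(9/22) = 0.527525. H = 0.485796 + 0.530702 + 0.527525 = 1.544

1.544 bits


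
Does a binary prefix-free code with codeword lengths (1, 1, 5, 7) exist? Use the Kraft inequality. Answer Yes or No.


Kraft sum = sum(2^(-l_i)) = 1.0391, need <= 1. Result: violated (a binary prefix-free code with these lengths cannot exist)

No


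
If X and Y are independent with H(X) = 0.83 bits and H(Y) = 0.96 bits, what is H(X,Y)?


For independent variables, H(X,Y) = H(X) + H(Y) = 0.83 + 0.96 = 1.79

1.79 bits


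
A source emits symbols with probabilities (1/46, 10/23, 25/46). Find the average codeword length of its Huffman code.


Huffman construction (repeatedly merge the two least-probable nodes; each merge adds 1 bit to every symbol beneath it): 1/46 + 10/23 = 21/46; 21/46 + 25/46 = 1. Resulting codeword lengths (in the order the probabilities were given): (2, 2, 1). L_avg = sum(p_i * l_i) = 1/46*2 + 10/23*2 + 25/46*1 = 67/46 = 1.4565

1.4565 bits


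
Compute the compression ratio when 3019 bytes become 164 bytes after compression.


Ratio = original / compressed = 3019 / 164 = 18.4085

18.4085


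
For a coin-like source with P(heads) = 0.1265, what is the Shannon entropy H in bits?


H = -p*log2(p) - (1-p)*log2(1-p). -0.1265*log2(0.1265) = 0.377323; -0.8735*log2(0.8735) = 0.170438. H = 0.377323 + 0.170438 = 0.5478

0.5478 bits


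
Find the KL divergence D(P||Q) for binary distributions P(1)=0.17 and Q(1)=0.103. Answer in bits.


KL = p*log2(p/q) + (1-p)*log2((1-p)/(1-q)) = 0.17*log2(0.17/0.103) + 0.83*log2(0.83/0.897) = 0.0299

0.0299 bits


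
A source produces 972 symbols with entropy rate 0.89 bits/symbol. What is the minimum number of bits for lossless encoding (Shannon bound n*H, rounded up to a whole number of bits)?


Minimum bits >= n * H = 972 * 0.89 = 865.08, rounded up to a whole number of bits = 866

866 bits


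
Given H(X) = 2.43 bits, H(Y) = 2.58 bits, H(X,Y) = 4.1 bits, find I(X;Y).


I(X;Y) = H(X) + H(Y) - H(X,Y) = 2.43 + 2.58 - 4.1 = 0.91

0.91 bits


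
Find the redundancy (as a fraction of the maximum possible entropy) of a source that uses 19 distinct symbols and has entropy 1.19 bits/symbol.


H_max = log2(K) = log2(19) = 4.2479 bits/symbol. Redundancy = 1 - H/H_max = 1 - 1.19/4.2479 = 1 - 0.2801 = 0.7199

0.7199


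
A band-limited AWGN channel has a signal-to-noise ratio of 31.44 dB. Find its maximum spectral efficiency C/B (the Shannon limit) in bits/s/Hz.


SNR_linear = 10^(31.44/10) = 1393.1568; C/B = log2(1 + SNR_linear) = log2(1 + 1393.1568) = 10.4452

10.4452 bits/s/Hz


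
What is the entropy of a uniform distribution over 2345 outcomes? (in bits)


H = log2(n) = log2(2345) = 11.1954

11.1954 bits


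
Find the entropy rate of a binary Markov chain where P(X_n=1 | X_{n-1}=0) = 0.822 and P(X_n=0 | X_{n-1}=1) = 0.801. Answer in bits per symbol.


Stationary distribution: pi_0 = p10/(p01+p10) = 0.4935, pi_1 = 0.5065. Entropy rate H' = pi_0*H(p01) + pi_1*H(p10) = 0.4935*0.6757 + 0.5065*0.7199 = 0.6981

0.6981 bits/symbol


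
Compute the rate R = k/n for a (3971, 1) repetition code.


Rate = k/n = 1/3971

1/3971


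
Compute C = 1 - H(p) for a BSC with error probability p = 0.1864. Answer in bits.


H(p) = -p*log2(p) - (1-p)*log2(1-p) = -0.1864*log2(0.1864) - 0.8136*log2(0.8136) = 0.451745 + 0.242134 = 0.6939. C = 1 - H(p) = 1 - 0.6939 = 0.3061

0.3061 bits


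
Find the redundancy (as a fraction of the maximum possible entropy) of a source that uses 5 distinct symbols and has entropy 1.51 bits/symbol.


H_max = log2(K) = log2(5) = 2.3219 bits/symbol. Redundancy = 1 - H/H_max = 1 - 1.51/2.3219 = 1 - 0.6503 = 0.3497

0.3497


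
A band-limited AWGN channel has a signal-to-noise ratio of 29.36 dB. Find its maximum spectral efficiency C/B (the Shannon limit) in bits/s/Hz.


SNR_linear = 10^(29.36/10) = 862.9785; C/B = log2(1 + SNR_linear) = log2(1 + 862.9785) = 9.7549

9.7549 bits/s/Hz


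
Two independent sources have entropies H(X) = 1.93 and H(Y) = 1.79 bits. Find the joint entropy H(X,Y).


For independent variables, H(X,Y) = H(X) + H(Y) = 1.93 + 1.79 = 3.72

3.72 bits


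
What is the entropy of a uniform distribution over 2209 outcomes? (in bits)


H = log2(n) = log2(2209) = 11.1092

11.1092 bits


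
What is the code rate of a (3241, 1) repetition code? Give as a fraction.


Rate = k/n = 1/3241

1/3241


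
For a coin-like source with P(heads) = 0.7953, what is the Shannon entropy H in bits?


H = -p*log2(p) - (1-p)*log2(1-p). -0.7953*log2(0.7953) = 0.262790; -0.2047*log2(0.2047) = 0.468439. H = 0.262790 + 0.468439 = 0.7312

0.7312 bits


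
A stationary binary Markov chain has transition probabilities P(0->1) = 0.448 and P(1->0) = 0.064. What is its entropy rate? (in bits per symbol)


Stationary distribution: pi_0 = p10/(p01+p10) = 0.125, pi_1 = 0.875. Entropy rate H' = pi_0*H(p01) + pi_1*H(p10) = 0.125*0.9922 + 0.875*0.3431 = 0.4243

0.4243 bits/symbol


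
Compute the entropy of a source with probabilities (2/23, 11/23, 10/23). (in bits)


H = -sum(p_i * log2(p_i)). Terms: -(2/23)*log2(2/23) = 0.306397; -(11/23)*log2(11/23) = 0.508932; -(10/23)*log2(10/23) = 0.522450. H = 0.306397 + 0.508932 + 0.522450 = 1.3378

1.3378 bits


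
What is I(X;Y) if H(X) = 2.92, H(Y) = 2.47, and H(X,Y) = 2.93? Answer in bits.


I(X;Y) = H(X) + H(Y) - H(X,Y) = 2.92 + 2.47 - 2.93 = 2.46

2.46 bits


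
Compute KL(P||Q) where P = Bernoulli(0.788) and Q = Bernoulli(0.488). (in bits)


KL = p*log2(p/q) + (1-p)*log2((1-p)/(1-q)) = 0.788*log2(0.788/0.488) + 0.212*log2(0.212/0.512) = 0.2751

0.2751 bits


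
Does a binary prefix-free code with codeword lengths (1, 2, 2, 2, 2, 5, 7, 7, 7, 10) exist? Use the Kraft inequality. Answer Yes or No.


Kraft sum = sum(2^(-l_i)) = 1.5557, need <= 1. Result: violated (a binary prefix-free code with these lengths cannot exist)

No


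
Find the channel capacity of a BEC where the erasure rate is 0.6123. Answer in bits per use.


C = 1 - epsilon = 1 - 0.6123 = 0.3877

0.3877 bits


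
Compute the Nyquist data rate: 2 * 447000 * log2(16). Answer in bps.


Rate = 2 * B * log2(M) = 2 * 447000 * 4.0 = 3576000.0

3576000.0 bps


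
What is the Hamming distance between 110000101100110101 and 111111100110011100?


Count differing positions: . . ^ ^ ^ ^ . . ^ . ^ . ^ . ^ . . ^ = 9 differences

9


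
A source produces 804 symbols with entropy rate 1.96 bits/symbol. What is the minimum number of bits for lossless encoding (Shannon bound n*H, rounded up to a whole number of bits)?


Minimum bits >= n * H = 804 * 1.96 = 1575.84, rounded up to a whole number of bits = 1576

1576 bits


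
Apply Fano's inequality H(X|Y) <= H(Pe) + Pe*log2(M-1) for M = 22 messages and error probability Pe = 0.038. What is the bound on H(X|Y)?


H(Pe) = -Pe*log2(Pe) - (1-Pe)*log2(1-Pe) = -0.038*log2(0.038) - 0.962*log2(0.962) = 0.179279 + 0.053767 = 0.233. Pe*log2(M-1) = 0.038*log2(21) = 0.166908. Bound = H(Pe) + Pe*log2(M-1) = 0.179279 + 0.053767 + 0.166908 = 0.4

0.4 bits


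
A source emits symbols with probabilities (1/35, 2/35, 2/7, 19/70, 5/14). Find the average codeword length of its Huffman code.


Huffman construction (repeatedly merge the two least-probable nodes; each merge adds 1 bit to every symbol beneath it): 1/35 + 2/35 = 3/35; 3/35 + 19/70 = 5/14; 2/7 + 5/14 = 9/14; 5/14 + 9/14 = 1. Resulting codeword lengths (in the order the probabilities were given): (3, 3, 2, 2, 2). L_avg = sum(p_i * l_i) = 1/35*3 + 2/35*3 + 2/7*2 + 19/70*2 + 5/14*2 = 73/35 = 2.0857

2.0857 bits


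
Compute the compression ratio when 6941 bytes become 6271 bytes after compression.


Ratio = original / compressed = 6941 / 6271 = 1.1068

1.1068


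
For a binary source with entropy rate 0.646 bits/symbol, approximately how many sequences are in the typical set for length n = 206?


log2|A_typical| = nH = 206 * 0.646 = 133.076, so |A_typical| ~ 2^133.076 = 1.148e+40

1.148e+40


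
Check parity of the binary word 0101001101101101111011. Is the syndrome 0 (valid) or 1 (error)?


Syndrome = XOR of all bits = 0 XOR 1 XOR 0 XOR 1 XOR 0 XOR 0 XOR 1 XOR 1 XOR 0 XOR 1 XOR 1 XOR 0 XOR 1 XOR 1 XOR 0 XOR 1 XOR 1 XOR 1 XOR 1 XOR 0 XOR 1 XOR 1 = 0

0


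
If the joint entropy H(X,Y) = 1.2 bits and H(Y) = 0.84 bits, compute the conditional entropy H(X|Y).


H(X|Y) = H(X,Y) - H(Y) = 1.2 - 0.84 = 0.36

0.36 bits


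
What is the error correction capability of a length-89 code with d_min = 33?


Correction capability = floor((d-1)/2) = floor((33-1)/2) = 16

16 errors


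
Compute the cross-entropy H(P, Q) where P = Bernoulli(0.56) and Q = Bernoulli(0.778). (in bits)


H(P,Q) = -p*log2(q) - (1-p)*log2(1-q). -0.56*log2(0.778) = 0.202808; -0.44*log2(0.222) = 0.955402. H(P,Q) = 0.202808 + 0.955402 = 1.1582

1.1582 bits


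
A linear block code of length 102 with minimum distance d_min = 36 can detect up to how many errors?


Detection capability = d_min - 1 = 36 - 1 = 35

35 errors


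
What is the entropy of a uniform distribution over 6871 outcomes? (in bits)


H = log2(n) = log2(6871) = 12.7463

12.7463 bits


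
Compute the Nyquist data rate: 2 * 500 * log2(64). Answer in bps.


Rate = 2 * B * log2(M) = 2 * 500 * 6.0 = 6000.0

6000.0 bps


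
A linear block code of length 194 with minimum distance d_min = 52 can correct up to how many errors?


Correction capability = floor((d-1)/2) = floor((52-1)/2) = 25

25 errors


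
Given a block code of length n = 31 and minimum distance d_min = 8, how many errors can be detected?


Detection capability = d_min - 1 = 8 - 1 = 7

7 errors


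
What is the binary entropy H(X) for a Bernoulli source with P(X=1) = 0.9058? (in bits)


H = -p*log2(p) - (1-p)*log2(1-p). -0.9058*log2(0.9058) = 0.129290; -0.0942*log2(0.0942) = 0.321046. H = 0.129290 + 0.321046 = 0.4503

0.4503 bits


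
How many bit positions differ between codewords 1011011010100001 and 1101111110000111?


Count differing positions: . ^ ^ . ^ . . ^ . . ^ . . ^ ^ . = 7 differences

7


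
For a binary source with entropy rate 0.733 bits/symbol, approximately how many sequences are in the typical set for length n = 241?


log2|A_typical| = nH = 241 * 0.733 = 176.653, so |A_typical| ~ 2^176.653 = 1.506e+53

1.506e+53


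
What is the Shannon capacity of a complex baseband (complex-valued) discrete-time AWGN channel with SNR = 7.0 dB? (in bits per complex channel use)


SNR_linear = 10^(7.0/10) = 5.0119; C = log2(1 + SNR_linear) = log2(1 + 5.0119) = 2.5878

2.5878 bits/channel use


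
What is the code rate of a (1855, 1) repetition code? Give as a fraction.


Rate = k/n = 1/1855

1/1855


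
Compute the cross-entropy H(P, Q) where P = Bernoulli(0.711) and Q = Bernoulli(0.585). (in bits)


H(P,Q) = -p*log2(q) - (1-p)*log2(1-q). -0.711*log2(0.585) = 0.549952; -0.289*log2(0.415) = 0.366688. H(P,Q) = 0.549952 + 0.366688 = 0.9166

0.9166 bits


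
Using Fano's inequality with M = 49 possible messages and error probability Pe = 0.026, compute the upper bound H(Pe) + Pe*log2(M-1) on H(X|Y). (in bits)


H(Pe) = -Pe*log2(Pe) - (1-Pe)*log2(1-Pe) = -0.026*log2(0.026) - 0.974*log2(0.974) = 0.136899 + 0.037018 = 0.1739. Pe*log2(M-1) = 0.026*log2(48) = 0.145209. Bound = H(Pe) + Pe*log2(M-1) = 0.136899 + 0.037018 + 0.145209 = 0.3191

0.3191 bits


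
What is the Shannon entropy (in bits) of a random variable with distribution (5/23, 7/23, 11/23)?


H = -sum(p_i * log2(p_i)). Terms: -(5/23)*log2(5/23) = 0.478616; -(7/23)*log2(7/23) = 0.522324; -(11/23)*log2(11/23) = 0.508932. H = 0.478616 + 0.522324 + 0.508932 = 1.5099

1.5099 bits


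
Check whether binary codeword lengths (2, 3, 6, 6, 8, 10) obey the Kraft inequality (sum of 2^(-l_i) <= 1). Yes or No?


Kraft sum = sum(2^(-l_i)) = 0.4111, need <= 1. Result: satisfied (a binary prefix-free code with these lengths exists)

Yes


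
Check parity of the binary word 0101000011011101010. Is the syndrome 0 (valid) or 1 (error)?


Syndrome = XOR of all bits = 0 XOR 1 XOR 0 XOR 1 XOR 0 XOR 0 XOR 0 XOR 0 XOR 1 XOR 1 XOR 0 XOR 1 XOR 1 XOR 1 XOR 0 XOR 1 XOR 0 XOR 1 XOR 0 = 1

1


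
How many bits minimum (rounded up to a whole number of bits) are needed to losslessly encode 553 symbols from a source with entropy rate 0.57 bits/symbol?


Minimum bits >= n * H = 553 * 0.57 = 315.21, rounded up to a whole number of bits = 316

316 bits


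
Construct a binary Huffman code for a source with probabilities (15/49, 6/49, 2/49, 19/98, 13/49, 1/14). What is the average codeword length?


Huffman construction (repeatedly merge the two least-probable nodes; each merge adds 1 bit to every symbol beneath it): 2/49 + 1/14 = 11/98; 11/98 + 6/49 = 23/98; 19/98 + 23/98 = 3/7; 13/49 + 15/49 = 4/7; 3/7 + 4/7 = 1. Resulting codeword lengths (in the order the probabilities were given): (2, 3, 4, 2, 2, 4). L_avg = sum(p_i * l_i) = 15/49*2 + 6/49*3 + 2/49*4 + 19/98*2 + 13/49*2 + 1/14*4 = 115/49 = 2.3469

2.3469 bits


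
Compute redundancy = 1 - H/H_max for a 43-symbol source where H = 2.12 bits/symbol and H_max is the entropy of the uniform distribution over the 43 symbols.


H_max = log2(K) = log2(43) = 5.4263 bits/symbol. Redundancy = 1 - H/H_max = 1 - 2.12/5.4263 = 1 - 0.3907 = 0.6093

0.6093


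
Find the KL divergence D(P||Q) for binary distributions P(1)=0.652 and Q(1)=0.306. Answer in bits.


KL = p*log2(p/q) + (1-p)*log2((1-p)/(1-q)) = 0.652*log2(0.652/0.306) + 0.348*log2(0.348/0.694) = 0.365

0.365 bits


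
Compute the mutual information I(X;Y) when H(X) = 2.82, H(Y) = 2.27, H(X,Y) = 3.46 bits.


I(X;Y) = H(X) + H(Y) - H(X,Y) = 2.82 + 2.27 - 3.46 = 1.63

1.63 bits


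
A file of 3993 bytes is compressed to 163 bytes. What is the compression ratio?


Ratio = original / compressed = 3993 / 163 = 24.4969

24.4969


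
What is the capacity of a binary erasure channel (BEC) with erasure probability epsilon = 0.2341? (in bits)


C = 1 - epsilon = 1 - 0.2341 = 0.7659

0.7659 bits


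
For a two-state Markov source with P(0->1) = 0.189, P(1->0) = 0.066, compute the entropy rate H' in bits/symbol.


Stationary distribution: pi_0 = p10/(p01+p10) = 0.2588, pi_1 = 0.7412. Entropy rate H' = pi_0*H(p01) + pi_1*H(p10) = 0.2588*0.6994 + 0.7412*0.3508 = 0.441

0.441 bits/symbol


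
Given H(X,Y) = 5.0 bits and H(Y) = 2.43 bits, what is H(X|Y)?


H(X|Y) = H(X,Y) - H(Y) = 5.0 - 2.43 = 2.57

2.57 bits


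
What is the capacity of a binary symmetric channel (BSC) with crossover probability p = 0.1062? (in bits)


H(p) = -p*log2(p) - (1-p)*log2(1-p) = -0.1062*log2(0.1062) - 0.8938*log2(0.8938) = 0.343572 + 0.144774 = 0.4883. C = 1 - H(p) = 1 - 0.4883 = 0.5117

0.5117 bits


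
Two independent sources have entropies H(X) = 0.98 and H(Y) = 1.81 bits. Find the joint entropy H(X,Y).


For independent variables, H(X,Y) = H(X) + H(Y) = 0.98 + 1.81 = 2.79

2.79 bits


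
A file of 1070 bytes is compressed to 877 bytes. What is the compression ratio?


Ratio = original / compressed = 1070 / 877 = 1.2201

1.2201


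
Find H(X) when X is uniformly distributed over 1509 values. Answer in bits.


H = log2(n) = log2(1509) = 10.5594

10.5594 bits


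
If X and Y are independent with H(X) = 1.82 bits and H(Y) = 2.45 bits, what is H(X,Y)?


For independent variables, H(X,Y) = H(X) + H(Y) = 1.82 + 2.45 = 4.27

4.27 bits


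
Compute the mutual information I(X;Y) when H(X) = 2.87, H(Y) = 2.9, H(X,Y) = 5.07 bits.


I(X;Y) = H(X) + H(Y) - H(X,Y) = 2.87 + 2.9 - 5.07 = 0.7

0.7 bits


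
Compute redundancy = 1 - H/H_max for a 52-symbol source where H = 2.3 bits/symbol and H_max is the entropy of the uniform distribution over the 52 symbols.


H_max = log2(K) = log2(52) = 5.7004 bits/symbol. Redundancy = 1 - H/H_max = 1 - 2.3/5.7004 = 1 - 0.4035 = 0.5965

0.5965


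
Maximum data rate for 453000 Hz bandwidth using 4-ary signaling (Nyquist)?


Rate = 2 * B * log2(M) = 2 * 453000 * 2.0 = 1812000.0

1812000.0 bps


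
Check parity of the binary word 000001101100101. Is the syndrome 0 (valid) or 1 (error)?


Syndrome = XOR of all bits = 0 XOR 0 XOR 0 XOR 0 XOR 0 XOR 1 XOR 1 XOR 0 XOR 1 XOR 1 XOR 0 XOR 0 XOR 1 XOR 0 XOR 1 = 0

0


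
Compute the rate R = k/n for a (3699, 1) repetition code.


Rate = k/n = 1/3699

1/3699


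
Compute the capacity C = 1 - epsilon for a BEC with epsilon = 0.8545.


C = 1 - epsilon = 1 - 0.8545 = 0.1455

0.1455 bits


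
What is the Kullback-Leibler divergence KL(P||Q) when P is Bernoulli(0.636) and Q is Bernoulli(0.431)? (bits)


KL = p*log2(p/q) + (1-p)*log2((1-p)/(1-q)) = 0.636*log2(0.636/0.431) + 0.364*log2(0.364/0.569) = 0.1224

0.1224 bits


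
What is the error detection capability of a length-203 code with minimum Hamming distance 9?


Detection capability = d_min - 1 = 9 - 1 = 8

8 errors


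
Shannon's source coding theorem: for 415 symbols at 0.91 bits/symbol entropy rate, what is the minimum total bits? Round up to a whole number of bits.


Minimum bits >= n * H = 415 * 0.91 = 377.65, rounded up to a whole number of bits = 378

378 bits


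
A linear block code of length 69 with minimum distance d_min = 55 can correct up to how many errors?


Correction capability = floor((d-1)/2) = floor((55-1)/2) = 27

27 errors


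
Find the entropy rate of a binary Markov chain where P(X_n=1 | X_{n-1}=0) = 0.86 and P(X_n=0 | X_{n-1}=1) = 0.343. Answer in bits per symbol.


Stationary distribution: pi_0 = p10/(p01+p10) = 0.2851, pi_1 = 0.7149. Entropy rate H' = pi_0*H(p01) + pi_1*H(p10) = 0.2851*0.5842 + 0.7149*0.9277 = 0.8297

0.8297 bits/symbol


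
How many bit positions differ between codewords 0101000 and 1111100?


Count differing positions: ^ . ^ . ^ . . = 3 differences

3


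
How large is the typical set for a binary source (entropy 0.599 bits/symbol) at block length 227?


log2|A_typical| = nH = 227 * 0.599 = 135.973, so |A_typical| ~ 2^135.973 = 8.550e+40

8.550e+40


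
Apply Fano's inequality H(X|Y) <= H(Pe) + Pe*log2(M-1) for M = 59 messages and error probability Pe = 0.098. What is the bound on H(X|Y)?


H(Pe) = -Pe*log2(Pe) - (1-Pe)*log2(1-Pe) = -0.098*log2(0.098) - 0.902*log2(0.902) = 0.328405 + 0.134218 = 0.4626. Pe*log2(M-1) = 0.098*log2(58) = 0.574082. Bound = H(Pe) + Pe*log2(M-1) = 0.328405 + 0.134218 + 0.574082 = 1.0367

1.0367 bits


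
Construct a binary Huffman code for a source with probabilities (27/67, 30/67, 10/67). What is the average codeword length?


Huffman construction (repeatedly merge the two least-probable nodes; each merge adds 1 bit to every symbol beneath it): 10/67 + 27/67 = 37/67; 30/67 + 37/67 = 1. Resulting codeword lengths (in the order the probabilities were given): (2, 1, 2). L_avg = sum(p_i * l_i) = 27/67*2 + 30/67*1 + 10/67*2 = 104/67 = 1.5522

1.5522 bits


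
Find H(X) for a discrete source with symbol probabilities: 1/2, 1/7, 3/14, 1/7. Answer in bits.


H = -sum(p_i * log2(p_i)). Terms: -(1/2)*log2(1/2) = 0.500000; -(1/7)*log2(1/7) = 0.401051; -(3/14)*log2(3/14) = 0.476227; -(1/7)*log2(1/7) = 0.401051. H = 0.500000 + 0.401051 + 0.476227 + 0.401051 = 1.7783

1.7783 bits


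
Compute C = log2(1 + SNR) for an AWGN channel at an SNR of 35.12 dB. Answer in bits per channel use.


SNR_linear = 10^(35.12/10) = 3250.873; C = log2(1 + SNR_linear) = log2(1 + 3250.873) = 11.6671

11.6671 bits/channel use


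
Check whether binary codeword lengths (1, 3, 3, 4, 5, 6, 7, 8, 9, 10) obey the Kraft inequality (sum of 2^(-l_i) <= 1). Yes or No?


Kraft sum = sum(2^(-l_i)) = 0.874, need <= 1. Result: satisfied (a binary prefix-free code with these lengths exists)

Yes


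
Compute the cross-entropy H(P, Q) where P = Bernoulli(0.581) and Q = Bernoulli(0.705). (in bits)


H(P,Q) = -p*log2(q) - (1-p)*log2(1-q). -0.581*log2(0.705) = 0.293001; -0.419*log2(0.295) = 0.737948. H(P,Q) = 0.293001 + 0.737948 = 1.0309

1.0309 bits


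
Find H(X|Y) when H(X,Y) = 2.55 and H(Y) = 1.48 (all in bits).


H(X|Y) = H(X,Y) - H(Y) = 2.55 - 1.48 = 1.07

1.07 bits


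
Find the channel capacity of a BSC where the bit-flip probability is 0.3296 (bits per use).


H(p) = -p*log2(p) - (1-p)*log2(1-p) = -0.3296*log2(0.3296) - 0.6704*log2(0.6704) = 0.527759 + 0.386758 = 0.9145. C = 1 - H(p) = 1 - 0.9145 = 0.0855

0.0855 bits


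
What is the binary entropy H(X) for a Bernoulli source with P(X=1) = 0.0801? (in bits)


H = -p*log2(p) - (1-p)*log2(1-p). -0.0801*log2(0.0801) = 0.291729; -0.9199*log2(0.9199) = 0.110803. H = 0.291729 + 0.110803 = 0.4025

0.4025 bits


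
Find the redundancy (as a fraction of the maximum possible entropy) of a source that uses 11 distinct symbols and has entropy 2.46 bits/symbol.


H_max = log2(K) = log2(11) = 3.4594 bits/symbol. Redundancy = 1 - H/H_max = 1 - 2.46/3.4594 = 1 - 0.7111 = 0.2889

0.2889


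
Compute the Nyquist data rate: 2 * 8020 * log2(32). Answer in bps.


Rate = 2 * B * log2(M) = 2 * 8020 * 5.0 = 80200.0

80200.0 bps


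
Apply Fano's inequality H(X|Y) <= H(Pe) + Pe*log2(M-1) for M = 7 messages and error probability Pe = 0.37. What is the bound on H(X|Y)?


H(Pe) = -Pe*log2(Pe) - (1-Pe)*log2(1-Pe) = -0.37*log2(0.37) - 0.63*log2(0.63) = 0.530729 + 0.419943 = 0.9507. Pe*log2(M-1) = 0.37*log2(6) = 0.956436. Bound = H(Pe) + Pe*log2(M-1) = 0.530729 + 0.419943 + 0.956436 = 1.9071

1.9071 bits


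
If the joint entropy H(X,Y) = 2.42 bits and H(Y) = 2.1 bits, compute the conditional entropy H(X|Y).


H(X|Y) = H(X,Y) - H(Y) = 2.42 - 2.1 = 0.32

0.32 bits


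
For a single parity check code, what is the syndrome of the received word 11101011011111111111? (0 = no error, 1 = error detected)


Syndrome = XOR of all bits = 1 XOR 1 XOR 1 XOR 0 XOR 1 XOR 0 XOR 1 XOR 1 XOR 0 XOR 1 XOR 1 XOR 1 XOR 1 XOR 1 XOR 1 XOR 1 XOR 1 XOR 1 XOR 1 XOR 1 = 1

1


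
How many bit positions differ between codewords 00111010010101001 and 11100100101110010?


Count differing positions: ^ ^ . ^ ^ ^ ^ . ^ ^ ^ . ^ ^ . ^ ^ = 13 differences

13


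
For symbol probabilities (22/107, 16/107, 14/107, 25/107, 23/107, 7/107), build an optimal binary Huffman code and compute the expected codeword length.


Huffman construction (repeatedly merge the two least-probable nodes; each merge adds 1 bit to every symbol beneath it): 7/107 + 14/107 = 21/107; 16/107 + 21/107 = 37/107; 22/107 + 23/107 = 45/107; 25/107 + 37/107 = 62/107; 45/107 + 62/107 = 1. Resulting codeword lengths (in the order the probabilities were given): (2, 3, 4, 2, 2, 4). L_avg = sum(p_i * l_i) = 22/107*2 + 16/107*3 + 14/107*4 + 25/107*2 + 23/107*2 + 7/107*4 = 272/107 = 2.5421

2.5421 bits


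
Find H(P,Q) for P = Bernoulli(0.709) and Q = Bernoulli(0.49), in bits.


H(P,Q) = -p*log2(q) - (1-p)*log2(1-q). -0.709*log2(0.49) = 0.729665; -0.291*log2(0.51) = 0.282686. H(P,Q) = 0.729665 + 0.282686 = 1.0124

1.0124 bits


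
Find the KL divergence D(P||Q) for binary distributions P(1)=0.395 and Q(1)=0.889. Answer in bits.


KL = p*log2(p/q) + (1-p)*log2((1-p)/(1-q)) = 0.395*log2(0.395/0.889) + 0.605*log2(0.605/0.111) = 1.0178

1.0178 bits


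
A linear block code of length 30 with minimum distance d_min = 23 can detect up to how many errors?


Detection capability = d_min - 1 = 23 - 1 = 22

22 errors


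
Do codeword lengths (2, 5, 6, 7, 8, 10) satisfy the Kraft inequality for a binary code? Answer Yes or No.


Kraft sum = sum(2^(-l_i)) = 0.3096, need <= 1. Result: satisfied (a binary prefix-free code with these lengths exists)

Yes


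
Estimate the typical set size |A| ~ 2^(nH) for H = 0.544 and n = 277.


log2|A_typical| = nH = 277 * 0.544 = 150.688, so |A_typical| ~ 2^150.688 = 2.299e+45

2.299e+45


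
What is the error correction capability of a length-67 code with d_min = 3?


Correction capability = floor((d-1)/2) = floor((3-1)/2) = 1

1 errors


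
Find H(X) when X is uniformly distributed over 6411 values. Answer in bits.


H = log2(n) = log2(6411) = 12.6463

12.6463 bits


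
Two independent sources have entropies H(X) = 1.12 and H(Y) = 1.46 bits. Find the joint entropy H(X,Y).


For independent variables, H(X,Y) = H(X) + H(Y) = 1.12 + 1.46 = 2.58

2.58 bits


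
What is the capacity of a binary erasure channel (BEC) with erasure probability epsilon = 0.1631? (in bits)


C = 1 - epsilon = 1 - 0.1631 = 0.8369

0.8369 bits


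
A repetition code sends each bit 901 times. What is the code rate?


Rate = k/n = 1/901

1/901


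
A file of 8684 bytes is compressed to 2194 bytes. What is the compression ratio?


Ratio = original / compressed = 8684 / 2194 = 3.9581

3.9581


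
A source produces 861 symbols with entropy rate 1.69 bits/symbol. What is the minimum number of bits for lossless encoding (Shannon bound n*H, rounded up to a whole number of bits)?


Minimum bits >= n * H = 861 * 1.69 = 1455.09, rounded up to a whole number of bits = 1456

1456 bits


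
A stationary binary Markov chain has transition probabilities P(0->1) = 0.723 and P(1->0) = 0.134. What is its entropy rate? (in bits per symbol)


Stationary distribution: pi_0 = p10/(p01+p10) = 0.1564, pi_1 = 0.8436. Entropy rate H' = pi_0*H(p01) + pi_1*H(p10) = 0.1564*0.8513 + 0.8436*0.5683 = 0.6126

0.6126 bits/symbol


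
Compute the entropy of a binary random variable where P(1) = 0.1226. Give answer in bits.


H = -p*log2(p) - (1-p)*log2(1-p). -0.1226*log2(0.1226) = 0.371229; -0.8774*log2(0.8774) = 0.165560. H = 0.371229 + 0.165560 = 0.5368

0.5368 bits


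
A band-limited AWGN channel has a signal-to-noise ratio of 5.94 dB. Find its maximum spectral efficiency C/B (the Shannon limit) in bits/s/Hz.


SNR_linear = 10^(5.94/10) = 3.9264; C/B = log2(1 + SNR_linear) = log2(1 + 3.9264) = 2.3005

2.3005 bits/s/Hz


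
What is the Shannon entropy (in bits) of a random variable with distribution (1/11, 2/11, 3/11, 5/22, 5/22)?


H = -sum(p_i * log2(p_i)). Terms: -(1/11)*log2(1/11) = 0.314494; -(2/11)*log2(2/11) = 0.447169; -(3/11)*log2(3/11) = 0.511219; -(5/22)*log2(5/22) = 0.485796; -(5/22)*log2(5/22) = 0.485796. H = 0.314494 + 0.447169 + 0.511219 + 0.485796 + 0.485796 = 2.2445

2.2445 bits


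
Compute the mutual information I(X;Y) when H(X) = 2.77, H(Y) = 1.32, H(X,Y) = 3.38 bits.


I(X;Y) = H(X) + H(Y) - H(X,Y) = 2.77 + 1.32 - 3.38 = 0.71

0.71 bits


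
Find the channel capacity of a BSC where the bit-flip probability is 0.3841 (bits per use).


H(p) = -p*log2(p) - (1-p)*log2(1-p) = -0.3841*log2(0.3841) - 0.6159*log2(0.6159) = 0.530229 + 0.430657 = 0.9609. C = 1 - H(p) = 1 - 0.9609 = 0.0391

0.0391 bits


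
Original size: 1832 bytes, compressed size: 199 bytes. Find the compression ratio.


Ratio = original / compressed = 1832 / 199 = 9.206

9.206


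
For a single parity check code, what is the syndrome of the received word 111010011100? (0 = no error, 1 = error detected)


Syndrome = XOR of all bits = 1 XOR 1 XOR 1 XOR 0 XOR 1 XOR 0 XOR 0 XOR 1 XOR 1 XOR 1 XOR 0 XOR 0 = 1

1


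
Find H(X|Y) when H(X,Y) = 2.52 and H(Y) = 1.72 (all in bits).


H(X|Y) = H(X,Y) - H(Y) = 2.52 - 1.72 = 0.8

0.8 bits


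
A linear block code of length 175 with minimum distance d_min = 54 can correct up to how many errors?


Correction capability = floor((d-1)/2) = floor((54-1)/2) = 26

26 errors


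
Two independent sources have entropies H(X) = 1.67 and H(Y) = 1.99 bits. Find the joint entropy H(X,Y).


For independent variables, H(X,Y) = H(X) + H(Y) = 1.67 + 1.99 = 3.66

3.66 bits


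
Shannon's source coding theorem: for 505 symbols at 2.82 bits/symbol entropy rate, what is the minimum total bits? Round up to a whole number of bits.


Minimum bits >= n * H = 505 * 2.82 = 1424.1, rounded up to a whole number of bits = 1425

1425 bits


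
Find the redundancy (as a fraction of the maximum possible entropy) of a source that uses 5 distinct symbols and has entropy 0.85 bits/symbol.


H_max = log2(K) = log2(5) = 2.3219 bits/symbol. Redundancy = 1 - H/H_max = 1 - 0.85/2.3219 = 1 - 0.3661 = 0.6339

0.6339


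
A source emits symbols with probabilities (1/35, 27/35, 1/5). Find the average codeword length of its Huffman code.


Huffman construction (repeatedly merge the two least-probable nodes; each merge adds 1 bit to every symbol beneath it): 1/35 + 1/5 = 8/35; 8/35 + 27/35 = 1. Resulting codeword lengths (in the order the probabilities were given): (2, 1, 2). L_avg = sum(p_i * l_i) = 1/35*2 + 27/35*1 + 1/5*2 = 43/35 = 1.2286

1.2286 bits


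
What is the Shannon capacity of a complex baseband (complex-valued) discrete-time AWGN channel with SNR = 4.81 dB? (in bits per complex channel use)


SNR_linear = 10^(4.81/10) = 3.0269; C = log2(1 + SNR_linear) = log2(1 + 3.0269) = 2.0097

2.0097 bits/channel use


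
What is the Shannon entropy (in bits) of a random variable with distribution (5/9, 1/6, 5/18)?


H = -sum(p_i * log2(p_i)). Terms: -(5/9)*log2(5/9) = 0.471109; -(1/6)*log2(1/6) = 0.430827; -(5/18)*log2(5/18) = 0.513332. H = 0.471109 + 0.430827 + 0.513332 = 1.4153

1.4153 bits


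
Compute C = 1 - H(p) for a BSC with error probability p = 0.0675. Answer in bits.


H(p) = -p*log2(p) - (1-p)*log2(1-p) = -0.0675*log2(0.0675) - 0.9325*log2(0.9325) = 0.262505 + 0.094019 = 0.3565. C = 1 - H(p) = 1 - 0.3565 = 0.6435

0.6435 bits


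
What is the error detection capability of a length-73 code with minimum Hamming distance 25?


Detection capability = d_min - 1 = 25 - 1 = 24

24 errors


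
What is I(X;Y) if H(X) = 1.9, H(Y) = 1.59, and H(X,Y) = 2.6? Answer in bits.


I(X;Y) = H(X) + H(Y) - H(X,Y) = 1.9 + 1.59 - 2.6 = 0.89

0.89 bits


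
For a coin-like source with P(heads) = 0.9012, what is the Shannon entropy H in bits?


H = -p*log2(p) - (1-p)*log2(1-p). -0.9012*log2(0.9012) = 0.135253; -0.0988*log2(0.0988) = 0.329927. H = 0.135253 + 0.329927 = 0.4652

0.4652 bits


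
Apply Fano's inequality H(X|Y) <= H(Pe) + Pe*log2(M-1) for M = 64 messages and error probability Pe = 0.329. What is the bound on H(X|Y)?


H(Pe) = -Pe*log2(Pe) - (1-Pe)*log2(1-Pe) = -0.329*log2(0.329) - 0.671*log2(0.671) = 0.527664 + 0.386238 = 0.9139. Pe*log2(M-1) = 0.329*log2(63) = 1.966525. Bound = H(Pe) + Pe*log2(M-1) = 0.527664 + 0.386238 + 1.966525 = 2.8804

2.8804 bits


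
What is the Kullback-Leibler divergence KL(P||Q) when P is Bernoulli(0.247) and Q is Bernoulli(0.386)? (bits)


KL = p*log2(p/q) + (1-p)*log2((1-p)/(1-q)) = 0.247*log2(0.247/0.386) + 0.753*log2(0.753/0.614) = 0.0626

0.0626 bits


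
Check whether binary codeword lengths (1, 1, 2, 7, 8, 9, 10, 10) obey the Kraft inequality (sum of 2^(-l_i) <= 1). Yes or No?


Kraft sum = sum(2^(-l_i)) = 1.2656, need <= 1. Result: violated (a binary prefix-free code with these lengths cannot exist)

No


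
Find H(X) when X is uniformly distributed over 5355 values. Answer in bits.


H = log2(n) = log2(5355) = 12.3867

12.3867 bits


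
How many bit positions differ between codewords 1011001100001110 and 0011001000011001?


Count differing positions: ^ . . . . . . ^ . . . ^ . ^ ^ ^ = 6 differences

6


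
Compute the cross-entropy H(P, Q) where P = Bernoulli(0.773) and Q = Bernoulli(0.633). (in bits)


H(P,Q) = -p*log2(q) - (1-p)*log2(1-q). -0.773*log2(0.633) = 0.509966; -0.227*log2(0.367) = 0.328276. H(P,Q) = 0.509966 + 0.328276 = 0.8382

0.8382 bits


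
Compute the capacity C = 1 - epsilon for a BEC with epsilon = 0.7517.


C = 1 - epsilon = 1 - 0.7517 = 0.2483

0.2483 bits


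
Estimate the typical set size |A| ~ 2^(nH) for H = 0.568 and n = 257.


log2|A_typical| = nH = 257 * 0.568 = 145.976, so |A_typical| ~ 2^145.976 = 8.773e+43

8.773e+43


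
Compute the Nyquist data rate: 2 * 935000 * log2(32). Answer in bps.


Rate = 2 * B * log2(M) = 2 * 935000 * 5.0 = 9350000.0

9350000.0 bps


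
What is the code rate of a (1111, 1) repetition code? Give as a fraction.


Rate = k/n = 1/1111

1/1111


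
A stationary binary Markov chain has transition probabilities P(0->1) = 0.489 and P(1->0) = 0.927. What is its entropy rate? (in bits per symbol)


Stationary distribution: pi_0 = p10/(p01+p10) = 0.6547, pi_1 = 0.3453. Entropy rate H' = pi_0*H(p01) + pi_1*H(p10) = 0.6547*0.9997 + 0.3453*0.377 = 0.7846

0.7846 bits/symbol


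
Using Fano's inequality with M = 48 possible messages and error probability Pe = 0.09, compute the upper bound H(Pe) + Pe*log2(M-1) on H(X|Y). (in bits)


H(Pe) = -Pe*log2(Pe) - (1-Pe)*log2(1-Pe) = -0.09*log2(0.09) - 0.91*log2(0.91) = 0.312654 + 0.123816 = 0.4365. Pe*log2(M-1) = 0.09*log2(47) = 0.499913. Bound = H(Pe) + Pe*log2(M-1) = 0.312654 + 0.123816 + 0.499913 = 0.9364

0.9364 bits


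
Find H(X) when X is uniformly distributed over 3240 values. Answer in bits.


H = log2(n) = log2(3240) = 11.6618

11.6618 bits


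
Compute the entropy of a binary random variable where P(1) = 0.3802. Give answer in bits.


H = -p*log2(p) - (1-p)*log2(1-p). -0.3802*log2(0.3802) = 0.530443; -0.6198*log2(0.6198) = 0.427740. H = 0.530443 + 0.427740 = 0.9582

0.9582 bits


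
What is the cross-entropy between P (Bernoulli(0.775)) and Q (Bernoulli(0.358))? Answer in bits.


H(P,Q) = -p*log2(q) - (1-p)*log2(1-q). -0.775*log2(0.358) = 1.148526; -0.225*log2(0.642) = 0.143855. H(P,Q) = 1.148526 + 0.143855 = 1.2924

1.2924 bits


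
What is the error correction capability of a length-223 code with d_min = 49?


Correction capability = floor((d-1)/2) = floor((49-1)/2) = 24

24 errors


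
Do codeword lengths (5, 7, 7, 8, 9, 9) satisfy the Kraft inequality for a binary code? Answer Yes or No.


Kraft sum = sum(2^(-l_i)) = 0.0547, need <= 1. Result: satisfied (a binary prefix-free code with these lengths exists)

Yes


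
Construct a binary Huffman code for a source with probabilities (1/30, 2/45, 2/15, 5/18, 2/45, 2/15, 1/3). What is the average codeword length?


Huffman construction (repeatedly merge the two least-probable nodes; each merge adds 1 bit to every symbol beneath it): 1/30 + 2/45 = 7/90; 2/45 + 7/90 = 11/90; 11/90 + 2/15 = 23/90; 2/15 + 23/90 = 7/18; 5/18 + 1/3 = 11/18; 7/18 + 11/18 = 1. Resulting codeword lengths (in the order the probabilities were given): (5, 5, 3, 2, 4, 2, 2). L_avg = sum(p_i * l_i) = 1/30*5 + 2/45*5 + 2/15*3 + 5/18*2 + 2/45*4 + 2/15*2 + 1/3*2 = 221/90 = 2.4556

2.4556 bits
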